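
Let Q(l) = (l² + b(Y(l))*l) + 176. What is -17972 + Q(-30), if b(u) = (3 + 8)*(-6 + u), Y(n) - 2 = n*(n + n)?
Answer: -609576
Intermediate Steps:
Y(n) = 2 + 2*n² (Y(n) = 2 + n*(n + n) = 2 + n*(2*n) = 2 + 2*n²)
b(u) = -66 + 11*u (b(u) = 11*(-6 + u) = -66 + 11*u)
Q(l) = 176 + l² + l*(-44 + 22*l²) (Q(l) = (l² + (-66 + 11*(2 + 2*l²))*l) + 176 = (l² + (-66 + (22 + 22*l²))*l) + 176 = (l² + (-44 + 22*l²)*l) + 176 = (l² + l*(-44 + 22*l²)) + 176 = 176 + l² + l*(-44 + 22*l²))
-17972 + Q(-30) = -17972 + (176 + (-30)² + 22*(-30)*(-2 + (-30)²)) = -17972 + (176 + 900 + 22*(-30)*(-2 + 900)) = -17972 + (176 + 900 + 22*(-30)*898) = -17972 + (176 + 900 - 592680) = -17972 - 591604 = -609576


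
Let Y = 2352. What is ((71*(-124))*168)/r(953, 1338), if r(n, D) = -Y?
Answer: 4402/7 ≈ 628.86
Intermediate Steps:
r(n, D) = -2352 (r(n, D) = -1*2352 = -2352)
((71*(-124))*168)/r(953, 1338) = ((71*(-124))*168)/(-2352) = -8804*168*(-1/2352) = -1479072*(-1/2352) = 4402/7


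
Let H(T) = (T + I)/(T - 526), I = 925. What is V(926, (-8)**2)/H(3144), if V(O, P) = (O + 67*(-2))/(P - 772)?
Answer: -172788/240071 ≈ -0.71974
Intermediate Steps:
H(T) = (925 + T)/(-526 + T) (H(T) = (T + 925)/(T - 526) = (925 + T)/(-526 + T))
V(O, P) = (-134 + O)/(-772 + P) (V(O, P) = (O - 134)/(-772 + P) = (-134 + O)/(-772 + P))
V(926, (-8)**2)/H(3144) = ((-134 + 926)/(-772 + (-8)**2))/(((925 + 3144)/(-526 + 3144))) = (792/(-772 + 64))/((4069/2618)) = (792/(-708))/(((1/2618)*4069)) = (-1/708*792)/(4069/2618) = -66/59*2618/4069 = -172788/240071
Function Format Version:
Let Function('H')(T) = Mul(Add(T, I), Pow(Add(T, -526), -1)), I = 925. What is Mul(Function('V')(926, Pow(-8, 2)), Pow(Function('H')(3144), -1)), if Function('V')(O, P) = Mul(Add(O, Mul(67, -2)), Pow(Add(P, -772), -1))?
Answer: Rational(-172788, 240071) ≈ -0.71974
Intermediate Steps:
Function('H')(T) = Mul(Pow(Add(-526, T), -1), Add(925, T)) (Function('H')(T) = Mul(Add(T, 925), Pow(Add(T, -526), -1)) = Mul(Add(925, T), Pow(Add(-526, T), -1)) = Mul(Pow(Add(-526, T), -1), Add(925, T)))
Function('V')(O, P) = Mul(Pow(Add(-772, P), -1), Add(-134, O)) (Function('V')(O, P) = Mul(Add(O, -134), Pow(Add(-772, P), -1)) = Mul(Add(-134, O), Pow(Add(-772, P), -1)) = Mul(Pow(Add(-772, P), -1), Add(-134, O)))
Mul(Function('V')(926, Pow(-8, 2)), Pow(Function('H')(3144), -1)) = Mul(Mul(Pow(Add(-772, Pow(-8, 2)), -1), Add(-134, 926)), Pow(Mul(Pow(Add(-526, 3144), -1), Add(925, 3144)), -1)) = Mul(Mul(Pow(Add(-772, 64), -1), 792), Pow(Mul(Pow(2618, -1), 4069), -1)) = Mul(Mul(Pow(-708, -1), 792), Pow(Mul(Rational(1, 2618), 4069), -1)) = Mul(Mul(Rational(-1, 708), 792), Pow(Rational(4069, 2618), -1)) = Mul(Rational(-66, 59), Rational(2618, 4069)) = Rational(-172788, 240071)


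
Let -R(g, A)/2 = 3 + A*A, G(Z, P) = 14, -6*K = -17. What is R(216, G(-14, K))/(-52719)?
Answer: 398/52719 ≈ 0.0075495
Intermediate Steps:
K = 17/6 (K = -1/6*(-17) = 17/6 ≈ 2.8333)
R(g, A) = -6 - 2*A**2 (R(g, A) = -2*(3 + A*A) = -2*(3 + A**2) = -6 - 2*A**2)
R(216, G(-14, K))/(-52719) = (-6 - 2*14**2)/(-52719) = (-6 - 2*196)*(-1/52719) = (-6 - 392)*(-1/52719) = -398*(-1/52719) = 398/52719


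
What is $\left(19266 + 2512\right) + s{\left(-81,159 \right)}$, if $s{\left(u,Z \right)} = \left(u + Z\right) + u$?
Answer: $21775$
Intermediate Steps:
$s{\left(u,Z \right)} = Z + 2 u$ ($s{\left(u,Z \right)} = \left(Z + u\right) + u = Z + 2 u$)
$\left(19266 + 2512\right) + s{\left(-81,159 \right)} = \left(19266 + 2512\right) + \left(159 + 2 \left(-81\right)\right) = 21778 + \left(159 - 162\right) = 21778 - 3 = 21775$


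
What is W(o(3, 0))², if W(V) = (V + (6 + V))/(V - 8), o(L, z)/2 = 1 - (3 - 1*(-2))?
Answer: 25/64 ≈ 0.39063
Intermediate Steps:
o(L, z) = -8 (o(L, z) = 2*(1 - (3 - 1*(-2))) = 2*(1 - (3 + 2)) = 2*(1 - 1*5) = 2*(1 - 5) = 2*(-4) = -8)
W(V) = (6 + 2*V)/(-8 + V)
W(o(3, 0))² = (2*(3 - 8)/(-8 - 8))² = (2*(-5)/(-16))² = (2*(-1/16)*(-5))² = (5/8)² = 25/64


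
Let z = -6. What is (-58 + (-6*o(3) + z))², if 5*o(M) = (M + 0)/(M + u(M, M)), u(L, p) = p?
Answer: 104329/25 ≈ 4173.2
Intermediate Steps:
o(M) = ⅒ (o(M) = ((M + 0)/(M + M))/5 = (M/((2*M)))/5 = (M*(1/(2*M)))/5 = (⅕)*(½) = ⅒)
(-58 + (-6*o(3) + z))² = (-58 + (-6*⅒ - 6))² = (-58 + (-⅗ - 6))² = (-58 - 33/5)² = (-323/5)² = 104329/25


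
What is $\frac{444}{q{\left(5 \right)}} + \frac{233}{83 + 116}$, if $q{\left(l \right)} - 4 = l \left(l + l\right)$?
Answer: $\frac{16823}{1791} \approx 9.3931$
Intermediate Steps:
$q{\left(l \right)} = 4 + 2 l^{2}$ ($q{\left(l \right)} = 4 + l \left(l + l\right) = 4 + l 2 l = 4 + 2 l^{2}$)
$\frac{444}{q{\left(5 \right)}} + \frac{233}{83 + 116} = \frac{444}{4 + 2 \cdot 5^{2}} + \frac{233}{83 + 116} = \frac{444}{4 + 2 \cdot 25} + \frac{233}{199} = \frac{444}{4 + 50} + 233 \cdot \frac{1}{199} = \frac{444}{54} + \frac{233}{199} = 444 \cdot \frac{1}{54} + \frac{233}{199} = \frac{74}{9} + \frac{233}{199} = \frac{16823}{1791}$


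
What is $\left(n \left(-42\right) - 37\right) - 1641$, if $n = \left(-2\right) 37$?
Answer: $1430$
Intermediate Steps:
$n = -74$
$\left(n \left(-42\right) - 37\right) - 1641 = \left(\left(-74\right) \left(-42\right) - 37\right) - 1641 = \left(3108 - 37\right) - 1641 = 3071 - 1641 = 1430$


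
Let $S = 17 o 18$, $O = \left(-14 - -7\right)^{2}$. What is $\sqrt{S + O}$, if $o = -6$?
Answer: $i \sqrt{1787} \approx 42.273 i$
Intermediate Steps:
$O = 49$ ($O = \left(-14 + 7\right)^{2} = \left(-7\right)^{2} = 49$)
$S = -1836$ ($S = 17 \left(-6\right) 18 = \left(-102\right) 18 = -1836$)
$\sqrt{S + O} = \sqrt{-1836 + 49} = \sqrt{-1787} = i \sqrt{1787}$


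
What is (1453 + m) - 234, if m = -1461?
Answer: -242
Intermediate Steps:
(1453 + m) - 234 = (1453 - 1461) - 234 = -8 - 234 = -242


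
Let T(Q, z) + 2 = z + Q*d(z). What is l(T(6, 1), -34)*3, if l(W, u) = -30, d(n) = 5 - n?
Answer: -90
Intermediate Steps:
T(Q, z) = -2 + z + Q*(5 - z) (T(Q, z) = -2 + (z + Q*(5 - z)) = -2 + z + Q*(5 - z))
l(T(6, 1), -34)*3 = -30*3 = -90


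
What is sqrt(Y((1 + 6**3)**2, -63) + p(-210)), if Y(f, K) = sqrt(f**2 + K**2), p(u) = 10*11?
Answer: sqrt(110 + 7*sqrt(45252610)) ≈ 217.25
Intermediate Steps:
p(u) = 110
Y(f, K) = sqrt(K**2 + f**2)
sqrt(Y((1 + 6**3)**2, -63) + p(-210)) = sqrt(sqrt((-63)**2 + ((1 + 6**3)**2)**2) + 110) = sqrt(sqrt(3969 + ((1 + 216)**2)**2) + 110) = sqrt(sqrt(3969 + (217**2)**2) + 110) = sqrt(sqrt(3969 + 47089**2) + 110) = sqrt(sqrt(3969 + 2217373921) + 110) = sqrt(sqrt(2217377890) + 110) = sqrt(7*sqrt(45252610) + 110) = sqrt(110 + 7*sqrt(45252610))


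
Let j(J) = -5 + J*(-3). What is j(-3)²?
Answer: 16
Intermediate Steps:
j(J) = -5 - 3*J
j(-3)² = (-5 - 3*(-3))² = (-5 + 9)² = 4² = 16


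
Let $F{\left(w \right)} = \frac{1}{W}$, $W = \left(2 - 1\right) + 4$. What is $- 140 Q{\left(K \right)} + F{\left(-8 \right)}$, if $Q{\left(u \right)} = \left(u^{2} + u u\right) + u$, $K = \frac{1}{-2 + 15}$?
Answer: $- \frac{10331}{845} \approx -12.226$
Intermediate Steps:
$W = 5$ ($W = 1 + 4 = 5$)
$K = \frac{1}{13} \approx 0.076923$
$F{\left(w \right)} = \frac{1}{5}$
$Q{\left(u \right)} = u + 2 u^{2}$ ($Q{\left(u \right)} = \left(u^{2} + u^{2}\right) + u = 2 u^{2} + u = u + 2 u^{2}$)
$- 140 Q{\left(K \right)} + F{\left(-8 \right)} = - 140 \frac{1 + 2 \cdot \frac{1}{13}}{13} + \frac{1}{5} = - 140 \frac{1 + \frac{2}{13}}{13} + \frac{1}{5} = - 140 \cdot \frac{1}{13} \cdot \frac{15}{13} + \frac{1}{5} = \left(-140\right) \frac{15}{169} + \frac{1}{5} = - \frac{2100}{169} + \frac{1}{5} = - \frac{10331}{845}$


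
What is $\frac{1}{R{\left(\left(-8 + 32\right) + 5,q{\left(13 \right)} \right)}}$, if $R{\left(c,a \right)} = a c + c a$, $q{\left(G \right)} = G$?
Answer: $\frac{1}{754} \approx 0.0013263$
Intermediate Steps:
$R{\left(c,a \right)} = 2 a c$ ($R{\left(c,a \right)} = a c + a c = 2 a c$)
$\frac{1}{R{\left(\left(-8 + 32\right) + 5,q{\left(13 \right)} \right)}} = \frac{1}{2 \cdot 13 \left(\left(-8 + 32\right) + 5\right)} = \frac{1}{2 \cdot 13 \left(24 + 5\right)} = \frac{1}{2 \cdot 13 \cdot 29} = \frac{1}{754}$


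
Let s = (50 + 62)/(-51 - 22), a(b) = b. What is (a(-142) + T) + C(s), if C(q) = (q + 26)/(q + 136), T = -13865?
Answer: -68745463/4908 ≈ -14007.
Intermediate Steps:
s = -112/73 (s = 112/(-73) = 112*(-1/73) = -112/73 ≈ -1.5342)
C(q) = (26 + q)/(136 + q)
(a(-142) + T) + C(s) = (-142 - 13865) + (26 - 112/73)/(136 - 112/73) = -14007 + (1786/73)/(9816/73) = -14007 + (73/9816)*(1786/73) = -14007 + 893/4908 = -68745463/4908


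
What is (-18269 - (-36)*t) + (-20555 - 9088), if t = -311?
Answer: -59108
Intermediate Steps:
(-18269 - (-36)*t) + (-20555 - 9088) = (-18269 - (-36)*(-311)) + (-20555 - 9088) = (-18269 - 1*11196) - 29643 = (-18269 - 11196) - 29643 = -29465 - 29643 = -59108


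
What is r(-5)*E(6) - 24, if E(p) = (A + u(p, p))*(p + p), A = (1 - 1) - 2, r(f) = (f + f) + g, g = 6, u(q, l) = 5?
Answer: -168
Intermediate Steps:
r(f) = 6 + 2*f (r(f) = (f + f) + 6 = 2*f + 6 = 6 + 2*f)
A = -2 (A = 0 - 2 = -2)
E(p) = 6*p (E(p) = (-2 + 5)*(p + p) = 3*(2*p) = 6*p)
r(-5)*E(6) - 24 = (6 + 2*(-5))*(6*6) - 24 = (6 - 10)*36 - 24 = -4*36 - 24 = -144 - 24 = -168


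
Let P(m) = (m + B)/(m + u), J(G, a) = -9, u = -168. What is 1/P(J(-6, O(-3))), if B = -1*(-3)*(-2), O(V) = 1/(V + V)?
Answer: 59/5 ≈ 11.800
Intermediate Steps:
O(V) = 1/(2*V)
B = -6 (B = 3*(-2) = -6)
P(m) = (-6 + m)/(-168 + m) (P(m) = (m - 6)/(m - 168) = (-6 + m)/(-168 + m))
1/P(J(-6, O(-3))) = 1/((-6 - 9)/(-168 - 9)) = 1/(-15/(-177)) = 1/(-1/177*(-15)) = 1/(5/59) = 59/5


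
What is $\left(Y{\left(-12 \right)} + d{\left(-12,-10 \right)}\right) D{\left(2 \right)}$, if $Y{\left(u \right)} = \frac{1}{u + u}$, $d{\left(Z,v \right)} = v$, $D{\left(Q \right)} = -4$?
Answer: $\frac{241}{6} \approx 40.167$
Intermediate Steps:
$Y{\left(u \right)} = \frac{1}{2 u}$
$\left(Y{\left(-12 \right)} + d{\left(-12,-10 \right)}\right) D{\left(2 \right)} = \left(\frac{1}{2 \left(-12\right)} - 10\right) \left(-4\right) = \left(\frac{1}{2} \left(- \frac{1}{12}\right) - 10\right) \left(-4\right) = \left(- \frac{1}{24} - 10\right) \left(-4\right) = \left(- \frac{241}{24}\right) \left(-4\right) = \frac{241}{6}$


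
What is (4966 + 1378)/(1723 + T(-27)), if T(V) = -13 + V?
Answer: 6344/1683 ≈ 3.7695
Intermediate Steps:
(4966 + 1378)/(1723 + T(-27)) = (4966 + 1378)/(1723 + (-13 - 27)) = 6344/(1723 - 40) = 6344/1683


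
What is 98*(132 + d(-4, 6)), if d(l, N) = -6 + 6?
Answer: 12936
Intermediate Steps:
d(l, N) = 0
98*(132 + d(-4, 6)) = 98*(132 + 0) = 98*132 = 12936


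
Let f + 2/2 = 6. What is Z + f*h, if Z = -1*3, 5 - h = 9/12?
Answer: 73/4 ≈ 18.250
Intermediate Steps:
h = 17/4 (h = 5 - 9/12 = 5 - 1*¾ = 5 - ¾ = 17/4 ≈ 4.2500)
f = 5 (f = -1 + 6 = 5)
Z = -3
Z + f*h = -3 + 5*(17/4) = -3 + 85/4 = 73/4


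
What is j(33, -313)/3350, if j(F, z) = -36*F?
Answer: -594/1675 ≈ -0.35463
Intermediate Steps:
j(33, -313)/3350 = -36*33/3350 = -1188*1/3350 = -594/1675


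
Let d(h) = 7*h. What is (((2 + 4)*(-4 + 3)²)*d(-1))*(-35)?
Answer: 1470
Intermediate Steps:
(((2 + 4)*(-4 + 3)²)*d(-1))*(-35) = (((2 + 4)*(-4 + 3)²)*(7*(-1)))*(-35) = ((6*(-1)²)*(-7))*(-35) = ((6*1)*(-7))*(-35) = (6*(-7))*(-35) = -42*(-35) = 1470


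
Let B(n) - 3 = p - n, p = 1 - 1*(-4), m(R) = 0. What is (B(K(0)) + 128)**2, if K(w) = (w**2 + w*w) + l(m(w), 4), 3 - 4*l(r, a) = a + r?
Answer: 297025/16 ≈ 18564.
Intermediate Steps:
l(r, a) = 3/4 - a/4 - r/4 (l(r, a) = 3/4 - (a + r)/4 = 3/4 + (-a/4 - r/4) = 3/4 - a/4 - r/4)
K(w) = -1/4 + 2*w**2 (K(w) = (w**2 + w*w) + (3/4 - 1/4*4 - 1/4*0) = (w**2 + w**2) + (3/4 - 1 + 0) = 2*w**2 - 1/4 = -1/4 + 2*w**2)
p = 5 (p = 1 + 4 = 5)
B(n) = 8 - n (B(n) = 3 + (5 - n) = 8 - n)
(B(K(0)) + 128)**2 = ((8 - (-1/4 + 2*0**2)) + 128)**2 = ((8 - (-1/4 + 2*0)) + 128)**2 = ((8 - (-1/4 + 0)) + 128)**2 = ((8 - 1*(-1/4)) + 128)**2 = ((8 + 1/4) + 128)**2 = (33/4 + 128)**2 = (545/4)**2 = 297025/16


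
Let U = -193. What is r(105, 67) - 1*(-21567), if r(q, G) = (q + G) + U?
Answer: 21546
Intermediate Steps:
r(q, G) = -193 + G + q (r(q, G) = (q + G) - 193 = (G + q) - 193 = -193 + G + q)
r(105, 67) - 1*(-21567) = (-193 + 67 + 105) - 1*(-21567) = -21 + 21567 = 21546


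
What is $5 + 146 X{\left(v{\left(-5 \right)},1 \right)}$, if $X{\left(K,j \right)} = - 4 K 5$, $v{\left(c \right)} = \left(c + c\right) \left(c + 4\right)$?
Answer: $-29195$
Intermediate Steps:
$v{\left(c \right)} = 2 c \left(4 + c\right)$
$X{\left(K,j \right)} = - 20 K$
$5 + 146 X{\left(v{\left(-5 \right)},1 \right)} = 5 + 146 \left(- 20 \cdot 2 \left(-5\right) \left(4 - 5\right)\right) = 5 + 146 \left(- 20 \cdot 2 \left(-5\right) \left(-1\right)\right) = 5 + 146 \left(\left(-20\right) 10\right) = 5 + 146 \left(-200\right) = 5 - 29200 = -29195$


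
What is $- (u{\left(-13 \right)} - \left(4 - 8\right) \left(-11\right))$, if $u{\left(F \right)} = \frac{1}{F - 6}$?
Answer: $\frac{837}{19} \approx 44.053$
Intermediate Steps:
$u{\left(F \right)} = \frac{1}{-6 + F}$ ($u{\left(F \right)} = \frac{1}{F - 6} = \frac{1}{-6 + F}$)
$- (u{\left(-13 \right)} - \left(4 - 8\right) \left(-11\right)) = - (\frac{1}{-6 - 13} - \left(4 - 8\right) \left(-11\right)) = - (\frac{1}{-19} - \left(-4\right) \left(-11\right)) = - (- \frac{1}{19} - 44) = \left(-1\right) \left(- \frac{837}{19}\right) = \frac{837}{19}$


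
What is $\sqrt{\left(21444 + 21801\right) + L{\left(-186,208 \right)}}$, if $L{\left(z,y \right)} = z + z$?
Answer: $\sqrt{42873} \approx 207.06$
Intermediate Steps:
$L{\left(z,y \right)} = 2 z$
$\sqrt{\left(21444 + 21801\right) + L{\left(-186,208 \right)}} = \sqrt{\left(21444 + 21801\right) + 2 \left(-186\right)} = \sqrt{43245 - 372} = \sqrt{42873}$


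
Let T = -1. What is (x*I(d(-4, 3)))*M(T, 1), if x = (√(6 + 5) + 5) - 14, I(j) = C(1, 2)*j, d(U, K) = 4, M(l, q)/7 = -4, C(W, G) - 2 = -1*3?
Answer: -1008 + 112*√11 ≈ -636.54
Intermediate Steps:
C(W, G) = -1 (C(W, G) = 2 - 1*3 = 2 - 3 = -1)
M(l, q) = -28 (M(l, q) = 7*(-4) = -28)
I(j) = -j
x = -9 + √11 (x = (√11 + 5) - 14 = (5 + √11) - 14 = -9 + √11 ≈ -5.6834)
(x*I(d(-4, 3)))*M(T, 1) = ((-9 + √11)*(-1*4))*(-28) = ((-9 + √11)*(-4))*(-28) = (36 - 4*√11)*(-28) = -1008 + 112*√11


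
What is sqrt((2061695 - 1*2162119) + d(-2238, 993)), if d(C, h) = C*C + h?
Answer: sqrt(4909213) ≈ 2215.7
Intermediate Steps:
d(C, h) = h + C**2 (d(C, h) = C**2 + h = h + C**2)
sqrt((2061695 - 1*2162119) + d(-2238, 993)) = sqrt((2061695 - 1*2162119) + (993 + (-2238)**2)) = sqrt((2061695 - 2162119) + (993 + 5008644)) = sqrt(-100424 + 5009637) = sqrt(4909213)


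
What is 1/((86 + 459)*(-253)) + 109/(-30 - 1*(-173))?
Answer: 1366302/1792505 ≈ 0.76223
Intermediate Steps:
1/((86 + 459)*(-253)) + 109/(-30 - 1*(-173)) = -1/253/545 + 109/(-30 + 173) = (1/545)*(-1/253) + 109/143 = -1/137885 + 109*(1/143) = -1/137885 + 109/143 = 1366302/1792505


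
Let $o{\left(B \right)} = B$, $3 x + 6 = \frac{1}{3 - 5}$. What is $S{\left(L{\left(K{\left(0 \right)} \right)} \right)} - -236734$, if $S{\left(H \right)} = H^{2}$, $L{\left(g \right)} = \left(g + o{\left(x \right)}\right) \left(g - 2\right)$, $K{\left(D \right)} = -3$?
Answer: $\frac{8546449}{36} \approx 2.374 \cdot 10^{5}$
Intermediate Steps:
$x = - \frac{13}{6}$ ($x = -2 + \frac{1}{3 \left(3 - 5\right)} = -2 + \frac{1}{3 \left(-2\right)} = -2 + \frac{1}{3} \left(- \frac{1}{2}\right) = -2 - \frac{1}{6} = - \frac{13}{6} \approx -2.1667$)
$L{\left(g \right)} = \left(-2 + g\right) \left(- \frac{13}{6} + g\right)$ ($L{\left(g \right)} = \left(g - \frac{13}{6}\right) \left(g - 2\right) = \left(- \frac{13}{6} + g\right) \left(-2 + g\right) = \left(-2 + g\right) \left(- \frac{13}{6} + g\right)$)
$S{\left(L{\left(K{\left(0 \right)} \right)} \right)} - -236734 = \left(\frac{13}{3} + \left(-3\right)^{2} - - \frac{25}{2}\right)^{2} - -236734 = \left(\frac{13}{3} + 9 + \frac{25}{2}\right)^{2} + 236734 = \left(\frac{155}{6}\right)^{2} + 236734 = \frac{24025}{36} + 236734 = \frac{8546449}{36}$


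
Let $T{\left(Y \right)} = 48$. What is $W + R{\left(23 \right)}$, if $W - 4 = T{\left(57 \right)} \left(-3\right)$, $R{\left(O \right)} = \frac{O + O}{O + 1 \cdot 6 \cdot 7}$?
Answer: $- \frac{9054}{65} \approx -139.29$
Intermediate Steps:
$R{\left(O \right)} = \frac{2 O}{42 + O}$ ($R{\left(O \right)} = \frac{2 O}{O + 6 \cdot 7} = \frac{2 O}{O + 42} = \frac{2 O}{42 + O}$)
$W = -140$ ($W = 4 + 48 \left(-3\right) = 4 - 144 = -140$)
$W + R{\left(23 \right)} = -140 + 2 \cdot 23 \frac{1}{42 + 23} = -140 + 2 \cdot 23 \cdot \frac{1}{65} = -140 + \frac{46}{65} = - \frac{9054}{65}$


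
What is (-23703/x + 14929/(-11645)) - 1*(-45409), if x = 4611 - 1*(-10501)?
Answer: 7990539680677/175979240 ≈ 45406.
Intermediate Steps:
x = 15112 (x = 4611 + 10501 = 15112)
(-23703/x + 14929/(-11645)) - 1*(-45409) = (-23703/15112 + 14929/(-11645)) - 1*(-45409) = (-23703*1/15112 + 14929*(-1/11645)) + 45409 = (-23703/15112 - 14929/11645) + 45409 = -501628483/175979240 + 45409 = 7990539680677/175979240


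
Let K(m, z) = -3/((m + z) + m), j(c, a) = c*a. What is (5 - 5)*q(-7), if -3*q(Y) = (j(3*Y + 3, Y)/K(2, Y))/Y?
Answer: 0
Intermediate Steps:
j(c, a) = a*c
K(m, z) = -3/(z + 2*m)
q(Y) = -(3 + 3*Y)*(-4/3 - Y/3)/3 (q(Y) = -(Y*(3*Y + 3))/((-3/(Y + 2*2)))/(3*Y) = -(Y*(3 + 3*Y))/((-3/(Y + 4)))/(3*Y) = -(Y*(3 + 3*Y))/((-3/(4 + Y)))/(3*Y) = -(Y*(3 + 3*Y))*(-4/3 - Y/3)/(3*Y) = -Y*(3 + 3*Y)*(-4/3 - Y/3)/(3*Y) = -(3 + 3*Y)*(-4/3 - Y/3)/3)
(5 - 5)*q(-7) = (5 - 5)*((1 - 7)*(4 - 7)/3) = 0*((1/3)*(-6)*(-3)) = 0*6 = 0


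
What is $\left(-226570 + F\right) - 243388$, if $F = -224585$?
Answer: $-694543$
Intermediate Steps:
$\left(-226570 + F\right) - 243388 = \left(-226570 - 224585\right) - 243388 = -451155 - 243388 = -694543$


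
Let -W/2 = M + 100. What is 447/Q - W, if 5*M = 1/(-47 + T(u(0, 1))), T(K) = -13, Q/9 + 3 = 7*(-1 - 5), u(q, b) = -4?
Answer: 268501/1350 ≈ 198.89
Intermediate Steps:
Q = -405 (Q = -27 + 9*(7*(-1 - 5)) = -27 + 9*(7*(-6)) = -27 + 9*(-42) = -27 - 378 = -405)
M = -1/300 (M = 1/(5*(-47 - 13)) = (⅕)/(-60) = (⅕)*(-1/60) = -1/300 ≈ -0.0033333)
W = -29999/150 (W = -2*(-1/300 + 100) = -2*29999/300 = -29999/150 ≈ -199.99)
447/Q - W = 447/(-405) - 1*(-29999/150) = 447*(-1/405) + 29999/150 = -149/135 + 29999/150 = 268501/1350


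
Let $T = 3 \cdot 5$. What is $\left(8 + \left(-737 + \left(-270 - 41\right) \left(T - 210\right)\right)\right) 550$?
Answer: $32953800$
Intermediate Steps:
$T = 15$
$\left(8 + \left(-737 + \left(-270 - 41\right) \left(T - 210\right)\right)\right) 550 = \left(8 - \left(737 - \left(-270 - 41\right) \left(15 - 210\right)\right)\right) 550 = \left(8 - -59908\right) 550 = \left(8 + \left(-737 + 60645\right)\right) 550 = \left(8 + 59908\right) 550 = 59916 \cdot 550 = 32953800$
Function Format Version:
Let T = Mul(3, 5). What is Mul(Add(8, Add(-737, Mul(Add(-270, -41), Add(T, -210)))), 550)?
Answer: 32953800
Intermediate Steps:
T = 15
Mul(Add(8, Add(-737, Mul(Add(-270, -41), Add(T, -210)))), 550) = Mul(Add(8, Add(-737, Mul(Add(-270, -41), Add(15, -210)))), 550) = Mul(Add(8, Add(-737, Mul(-311, -195))), 550) = Mul(Add(8, Add(-737, 60645)), 550) = Mul(Add(8, 59908), 550) = Mul(59916, 550) = 32953800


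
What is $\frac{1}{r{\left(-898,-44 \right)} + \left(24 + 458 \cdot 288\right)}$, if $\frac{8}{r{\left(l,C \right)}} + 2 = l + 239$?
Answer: $\frac{661}{87204400} \approx 7.5799 \cdot 10^{-6}$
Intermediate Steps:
$r{\left(l,C \right)} = \frac{8}{237 + l}$ ($r{\left(l,C \right)} = \frac{8}{-2 + \left(l + 239\right)} = \frac{8}{-2 + \left(239 + l\right)} = \frac{8}{237 + l}$)
$\frac{1}{r{\left(-898,-44 \right)} + \left(24 + 458 \cdot 288\right)} = \frac{1}{\frac{8}{237 - 898} + \left(24 + 458 \cdot 288\right)} = \frac{1}{\frac{8}{-661} + \left(24 + 131904\right)} = \frac{1}{8 \left(- \frac{1}{661}\right) + 131928} = \frac{1}{- \frac{8}{661} + 131928} = \frac{1}{\frac{87204400}{661}} = \frac{661}{87204400}$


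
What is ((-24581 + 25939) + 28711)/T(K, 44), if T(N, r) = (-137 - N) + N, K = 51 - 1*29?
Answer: -30069/137 ≈ -219.48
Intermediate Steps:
K = 22 (K = 51 - 29 = 22)
T(N, r) = -137
((-24581 + 25939) + 28711)/T(K, 44) = ((-24581 + 25939) + 28711)/(-137) = (1358 + 28711)*(-1/137) = 30069*(-1/137) = -30069/137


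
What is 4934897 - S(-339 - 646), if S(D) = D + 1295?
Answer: 4934587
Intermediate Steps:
S(D) = 1295 + D
4934897 - S(-339 - 646) = 4934897 - (1295 + (-339 - 646)) = 4934897 - (1295 - 985) = 4934897 - 1*310 = 4934897 - 310 = 4934587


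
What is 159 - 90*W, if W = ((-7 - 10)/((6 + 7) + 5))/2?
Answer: 403/2 ≈ 201.50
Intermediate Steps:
W = -17/36 (W = (-17/(13 + 5))/2 = (-17/18)/2 = (-17*1/18)/2 = (1/2)*(-17/18) = -17/36 ≈ -0.47222)
159 - 90*W = 159 - 90*(-17/36) = 159 + 85/2 = 403/2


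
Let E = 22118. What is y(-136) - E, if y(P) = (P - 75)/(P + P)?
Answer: -6015885/272 ≈ -22117.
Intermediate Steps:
y(P) = (-75 + P)/(2*P) (y(P) = (-75 + P)/((2*P)) = (-75 + P)*(1/(2*P)) = (-75 + P)/(2*P))
y(-136) - E = (½)*(-75 - 136)/(-136) - 1*22118 = (½)*(-1/136)*(-211) - 22118 = 211/272 - 22118 = -6015885/272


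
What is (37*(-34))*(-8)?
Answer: 10064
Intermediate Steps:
(37*(-34))*(-8) = -1258*(-8) = 10064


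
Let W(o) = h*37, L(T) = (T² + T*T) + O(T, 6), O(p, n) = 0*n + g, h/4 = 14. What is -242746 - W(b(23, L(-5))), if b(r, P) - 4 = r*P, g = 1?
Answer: -244818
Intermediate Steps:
h = 56 (h = 4*14 = 56)
O(p, n) = 1 (O(p, n) = 0*n + 1 = 0 + 1 = 1)
L(T) = 1 + 2*T² (L(T) = (T² + T*T) + 1 = (T² + T²) + 1 = 2*T² + 1 = 1 + 2*T²)
b(r, P) = 4 + P*r (b(r, P) = 4 + r*P = 4 + P*r)
W(o) = 2072 (W(o) = 56*37 = 2072)
-242746 - W(b(23, L(-5))) = -242746 - 1*2072 = -242746 - 2072 = -244818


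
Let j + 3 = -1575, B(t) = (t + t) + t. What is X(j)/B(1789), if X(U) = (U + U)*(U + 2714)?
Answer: -1195072/1789 ≈ -668.01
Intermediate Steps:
B(t) = 3*t (B(t) = 2*t + t = 3*t)
j = -1578 (j = -3 - 1575 = -1578)
X(U) = 2*U*(2714 + U) (X(U) = (2*U)*(2714 + U) = 2*U*(2714 + U))
X(j)/B(1789) = (2*(-1578)*(2714 - 1578))/((3*1789)) = (2*(-1578)*1136)/5367 = -3585216*1/5367 = -1195072/1789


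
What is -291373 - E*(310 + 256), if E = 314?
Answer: -469097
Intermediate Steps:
-291373 - E*(310 + 256) = -291373 - 314*(310 + 256) = -291373 - 314*566 = -291373 - 1*177724 = -291373 - 177724 = -469097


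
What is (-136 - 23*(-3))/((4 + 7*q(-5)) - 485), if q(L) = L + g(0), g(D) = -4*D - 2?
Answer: 67/530 ≈ 0.12642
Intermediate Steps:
g(D) = -2 - 4*D
q(L) = -2 + L (q(L) = L + (-2 - 4*0) = L + (-2 + 0) = L - 2 = -2 + L)
(-136 - 23*(-3))/((4 + 7*q(-5)) - 485) = (-136 - 23*(-3))/((4 + 7*(-2 - 5)) - 485) = (-136 + 69)/((4 + 7*(-7)) - 485) = -67/((4 - 49) - 485) = -67/(-45 - 485) = -67/(-530) = -67*(-1/530) = 67/530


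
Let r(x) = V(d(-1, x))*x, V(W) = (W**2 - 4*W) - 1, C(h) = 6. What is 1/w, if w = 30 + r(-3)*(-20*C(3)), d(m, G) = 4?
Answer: -1/330 ≈ -0.0030303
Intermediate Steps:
V(W) = -1 + W**2 - 4*W
r(x) = -x (r(x) = (-1 + 4**2 - 4*4)*x = (-1 + 16 - 16)*x = -x)
w = -330 (w = 30 + (-1*(-3))*(-20*6) = 30 + 3*(-120) = 30 - 360 = -330)
1/w = 1/(-330) = -1/330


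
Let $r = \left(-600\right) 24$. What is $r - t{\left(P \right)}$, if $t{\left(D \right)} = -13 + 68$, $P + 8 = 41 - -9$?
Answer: $-14455$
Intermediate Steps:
$P = 42$ ($P = -8 + \left(41 - -9\right) = -8 + \left(41 + 9\right) = -8 + 50 = 42$)
$r = -14400$
$t{\left(D \right)} = 55$
$r - t{\left(P \right)} = -14400 - 55 = -14455$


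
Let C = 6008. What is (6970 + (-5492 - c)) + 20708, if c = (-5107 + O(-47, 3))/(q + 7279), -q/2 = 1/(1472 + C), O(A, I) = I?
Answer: 603998750334/27223459 ≈ 22187.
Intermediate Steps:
q = -1/3740 (q = -2/(1472 + 6008) = -2/7480 = -2*1/7480 = -1/3740 ≈ -0.00026738)
c = -19088960/27223459 (c = (-5107 + 3)/(-1/3740 + 7279) = -5104/27223459/3740 = -5104*3740/27223459 = -19088960/27223459 ≈ -0.70119)
(6970 + (-5492 - c)) + 20708 = (6970 + (-5492 - 1*(-19088960/27223459))) + 20708 = (6970 + (-5492 + 19088960/27223459)) + 20708 = (6970 - 149492147868/27223459) + 20708 = 40255361362/27223459 + 20708 = 603998750334/27223459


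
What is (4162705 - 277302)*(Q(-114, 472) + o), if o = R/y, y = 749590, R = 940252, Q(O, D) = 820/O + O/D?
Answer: -121064254890150809/5041742340 ≈ -2.4012e+7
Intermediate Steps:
o = 470126/374795 (o = 940252/749590 = 940252*(1/749590) = 470126/374795 ≈ 1.2544)
(4162705 - 277302)*(Q(-114, 472) + o) = (4162705 - 277302)*((820/(-114) - 114/472) + 470126/374795) = 3885403*((820*(-1/114) - 114*1/472) + 470126/374795) = 3885403*((-410/57 - 57/236) + 470126/374795) = 3885403*(-100009/13452 + 470126/374795) = 3885403*(-31158738203/5041742340) = -121064254890150809/5041742340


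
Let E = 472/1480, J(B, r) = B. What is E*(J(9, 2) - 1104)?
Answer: -12921/37 ≈ -349.22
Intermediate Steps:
E = 59/185 (E = 472*(1/1480) = 59/185 ≈ 0.31892)
E*(J(9, 2) - 1104) = 59*(9 - 1104)/185 = (59/185)*(-1095) = -12921/37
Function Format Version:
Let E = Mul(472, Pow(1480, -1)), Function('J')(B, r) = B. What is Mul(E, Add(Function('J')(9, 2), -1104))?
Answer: Rational(-12921, 37) ≈ -349.22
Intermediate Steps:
E = Rational(59, 185) (E = Mul(472, Rational(1, 1480)) = Rational(59, 185) ≈ 0.31892)
Mul(E, Add(Function('J')(9, 2), -1104)) = Mul(Rational(59, 185), Add(9, -1104)) = Mul(Rational(59, 185), -1095) = Rational(-12921, 37)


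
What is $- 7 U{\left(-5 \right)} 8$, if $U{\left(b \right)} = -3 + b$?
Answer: $448$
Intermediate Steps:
$- 7 U{\left(-5 \right)} 8 = - 7 \left(-3 - 5\right) 8 = \left(-7\right) \left(-8\right) 8 = 56 \cdot 8 = 448$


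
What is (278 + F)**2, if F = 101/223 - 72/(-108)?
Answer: 34868466361/447561 ≈ 77908.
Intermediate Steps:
F = 749/669 (F = 101*(1/223) - 72*(-1/108) = 101/223 + 2/3 = 749/669 ≈ 1.1196)
(278 + F)**2 = (278 + 749/669)**2 = (186731/669)**2 = 34868466361/447561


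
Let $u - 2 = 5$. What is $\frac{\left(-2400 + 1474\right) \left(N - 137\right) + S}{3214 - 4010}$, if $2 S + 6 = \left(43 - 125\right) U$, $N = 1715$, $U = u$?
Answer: $\frac{730759}{398} \approx 1836.1$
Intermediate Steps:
$u = 7$ ($u = 2 + 5 = 7$)
$U = 7$
$S = -290$ ($S = -3 + \frac{\left(43 - 125\right) 7}{2} = -3 + \frac{\left(-82\right) 7}{2} = -3 + \frac{1}{2} \left(-574\right) = -3 - 287 = -290$)
$\frac{\left(-2400 + 1474\right) \left(N - 137\right) + S}{3214 - 4010} = \frac{\left(-2400 + 1474\right) \left(1715 - 137\right) - 290}{3214 - 4010} = \frac{\left(-926\right) 1578 - 290}{-796} = \left(-1461228 - 290\right) \left(- \frac{1}{796}\right) = \left(-1461518\right) \left(- \frac{1}{796}\right) = \frac{730759}{398}$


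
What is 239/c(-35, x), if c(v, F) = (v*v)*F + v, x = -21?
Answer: -239/25760 ≈ -0.0092780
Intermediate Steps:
c(v, F) = v + F*v² (c(v, F) = v²*F + v = F*v² + v = v + F*v²)
239/c(-35, x) = 239/((-35*(1 - 21*(-35)))) = 239/((-35*(1 + 735))) = 239/((-35*736)) = 239/(-25760) = 239*(-1/25760) = -239/25760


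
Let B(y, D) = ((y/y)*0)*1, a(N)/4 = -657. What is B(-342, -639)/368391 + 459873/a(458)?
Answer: -51097/292 ≈ -174.99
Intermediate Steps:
a(N) = -2628 (a(N) = 4*(-657) = -2628)
B(y, D) = 0 (B(y, D) = (1*0)*1 = 0*1 = 0)
B(-342, -639)/368391 + 459873/a(458) = 0/368391 + 459873/(-2628) = 0*(1/368391) + 459873*(-1/2628) = 0 - 51097/292 = -51097/292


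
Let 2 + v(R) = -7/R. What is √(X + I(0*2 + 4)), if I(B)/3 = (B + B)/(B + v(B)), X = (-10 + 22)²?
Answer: 4*√15 ≈ 15.492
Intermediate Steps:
v(R) = -2 - 7/R
X = 144 (X = 12² = 144)
I(B) = 6*B/(-2 + B - 7/B) (I(B) = 3*((B + B)/(B + (-2 - 7/B))) = 3*((2*B)/(-2 + B - 7/B)) = 3*(2*B/(-2 + B - 7/B)) = 6*B/(-2 + B - 7/B))
√(X + I(0*2 + 4)) = √(144 - 6*(0*2 + 4)²/(7 - (0*2 + 4)*(-2 + (0*2 + 4)))) = √(144 - 6*(0 + 4)²/(7 - (0 + 4)*(-2 + (0 + 4)))) = √(144 - 6*4²/(7 - 1*4*(-2 + 4))) = √(144 - 6*16/(7 - 1*4*2)) = √(144 - 6*16/(7 - 8)) = √(144 - 6*16/(-1)) = √(144 - 6*16*(-1)) = √(144 + 96) = √240 = 4*√15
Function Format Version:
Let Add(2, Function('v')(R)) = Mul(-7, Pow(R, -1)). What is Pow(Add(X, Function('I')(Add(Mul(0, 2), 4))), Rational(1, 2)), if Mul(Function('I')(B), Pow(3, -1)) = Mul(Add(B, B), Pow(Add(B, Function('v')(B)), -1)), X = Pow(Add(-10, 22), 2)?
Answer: Mul(4, Pow(15, Rational(1, 2))) ≈ 15.492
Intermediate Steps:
Function('v')(R) = Add(-2, Mul(-7, Pow(R, -1)))
X = 144 (X = Pow(12, 2) = 144)
Function('I')(B) = Mul(6, B, Pow(Add(-2, B, Mul(-7, Pow(B, -1))), -1)) (Function('I')(B) = Mul(3, Mul(Add(B, B), Pow(Add(B, Add(-2, Mul(-7, Pow(B, -1)))), -1))) = Mul(3, Mul(Mul(2, B), Pow(Add(-2, B, Mul(-7, Pow(B, -1))), -1))) = Mul(3, Mul(2, B, Pow(Add(-2, B, Mul(-7, Pow(B, -1))), -1))) = Mul(6, B, Pow(Add(-2, B, Mul(-7, Pow(B, -1))), -1)))
Pow(Add(X, Function('I')(Add(Mul(0, 2), 4))), Rational(1, 2)) = Pow(Add(144, Mul(-6, Pow(Add(Mul(0, 2), 4), 2), Pow(Add(7, Mul(-1, Add(Mul(0, 2), 4), Add(-2, Add(Mul(0, 2), 4)))), -1))), Rational(1, 2)) = Pow(Add(144, Mul(-6, Pow(Add(0, 4), 2), Pow(Add(7, Mul(-1, Add(0, 4), Add(-2, Add(0, 4)))), -1))), Rational(1, 2)) = Pow(Add(144, Mul(-6, Pow(4, 2), Pow(Add(7, Mul(-1, 4, Add(-2, 4))), -1))), Rational(1, 2)) = Pow(Add(144, Mul(-6, 16, Pow(Add(7, Mul(-1, 4, 2)), -1))), Rational(1, 2)) = Pow(Add(144, Mul(-6, 16, Pow(Add(7, -8), -1))), Rational(1, 2)) = Pow(Add(144, Mul(-6, 16, Pow(-1, -1))), Rational(1, 2)) = Pow(Add(144, Mul(-6, 16, -1)), Rational(1, 2)) = Pow(Add(144, 96), Rational(1, 2)) = Pow(240, Rational(1, 2)) = Mul(4, Pow(15, Rational(1, 2)))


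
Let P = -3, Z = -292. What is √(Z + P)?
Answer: I*√295 ≈ 17.176*I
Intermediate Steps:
√(Z + P) = √(-292 - 3) = √(-295) = I*√295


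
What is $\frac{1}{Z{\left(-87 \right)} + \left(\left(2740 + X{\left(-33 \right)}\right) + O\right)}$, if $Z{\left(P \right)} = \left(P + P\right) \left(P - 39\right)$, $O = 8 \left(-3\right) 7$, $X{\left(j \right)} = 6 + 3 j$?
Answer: $\frac{1}{24403} \approx 4.0979 \cdot 10^{-5}$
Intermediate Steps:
$O = -168$ ($O = \left(-24\right) 7 = -168$)
$Z{\left(P \right)} = 2 P \left(-39 + P\right)$
$\frac{1}{Z{\left(-87 \right)} + \left(\left(2740 + X{\left(-33 \right)}\right) + O\right)} = \frac{1}{2 \left(-87\right) \left(-39 - 87\right) + \left(\left(2740 + \left(6 + 3 \left(-33\right)\right)\right) - 168\right)} = \frac{1}{2 \left(-87\right) \left(-126\right) + \left(\left(2740 + \left(6 - 99\right)\right) - 168\right)} = \frac{1}{21924 + \left(\left(2740 - 93\right) - 168\right)} = \frac{1}{21924 + \left(2647 - 168\right)} = \frac{1}{21924 + 2479} = \frac{1}{24403}$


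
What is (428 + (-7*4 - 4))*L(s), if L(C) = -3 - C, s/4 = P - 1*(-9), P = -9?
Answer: -1188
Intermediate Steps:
s = 0 (s = 4*(-9 - 1*(-9)) = 4*(-9 + 9) = 4*0 = 0)
(428 + (-7*4 - 4))*L(s) = (428 + (-7*4 - 4))*(-3 - 1*0) = (428 + (-28 - 4))*(-3 + 0) = (428 - 32)*(-3) = 396*(-3) = -1188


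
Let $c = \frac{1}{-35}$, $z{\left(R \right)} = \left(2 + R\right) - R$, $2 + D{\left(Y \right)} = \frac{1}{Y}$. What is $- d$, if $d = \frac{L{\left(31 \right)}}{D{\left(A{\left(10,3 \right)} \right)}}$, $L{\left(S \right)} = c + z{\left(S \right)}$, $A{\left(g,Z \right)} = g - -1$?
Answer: $\frac{253}{245} \approx 1.0327$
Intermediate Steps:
$A{\left(g,Z \right)} = 1 + g$ ($A{\left(g,Z \right)} = g + 1 = 1 + g$)
$D{\left(Y \right)} = -2 + \frac{1}{Y}$
$z{\left(R \right)} = 2$
$c = - \frac{1}{35} \approx -0.028571$
$L{\left(S \right)} = \frac{69}{35}$ ($L{\left(S \right)} = - \frac{1}{35} + 2 = \frac{69}{35}$)
$d = - \frac{253}{245}$ ($d = \frac{69}{35 \left(-2 + \frac{1}{1 + 10}\right)} = \frac{69}{35 \left(-2 + \frac{1}{11}\right)} = \frac{69}{35 \left(- \frac{21}{11}\right)} = \frac{69}{35} \left(- \frac{11}{21}\right) = - \frac{253}{245} \approx -1.0327$)
$- d = \left(-1\right) \left(- \frac{253}{245}\right) = \frac{253}{245}$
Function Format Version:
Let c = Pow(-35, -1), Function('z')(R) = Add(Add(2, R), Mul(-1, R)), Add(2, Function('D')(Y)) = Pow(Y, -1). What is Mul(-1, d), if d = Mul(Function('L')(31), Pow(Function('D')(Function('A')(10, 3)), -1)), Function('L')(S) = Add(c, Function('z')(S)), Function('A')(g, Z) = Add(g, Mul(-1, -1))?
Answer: Rational(253, 245) ≈ 1.0327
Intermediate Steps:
Function('A')(g, Z) = Add(1, g) (Function('A')(g, Z) = Add(g, 1) = Add(1, g))
Function('D')(Y) = Add(-2, Pow(Y, -1))
Function('z')(R) = 2
c = Rational(-1, 35) ≈ -0.028571
Function('L')(S) = Rational(69, 35) (Function('L')(S) = Add(Rational(-1, 35), 2) = Rational(69, 35))
d = Rational(-253, 245) (d = Mul(Rational(69, 35), Pow(Add(-2, Pow(Add(1, 10), -1)), -1)) = Mul(Rational(69, 35), Pow(Add(-2, Pow(11, -1)), -1)) = Mul(Rational(69, 35), Pow(Add(-2, Rational(1, 11)), -1)) = Mul(Rational(69, 35), Pow(Rational(-21, 11), -1)) = Mul(Rational(69, 35), Rational(-11, 21)) = Rational(-253, 245) ≈ -1.0327)
Mul(-1, d) = Mul(-1, Rational(-253, 245)) = Rational(253, 245)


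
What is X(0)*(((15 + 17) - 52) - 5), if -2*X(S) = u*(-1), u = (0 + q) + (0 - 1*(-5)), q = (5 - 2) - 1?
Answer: -175/2 ≈ -87.500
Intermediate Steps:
q = 2 (q = 3 - 1 = 2)
u = 7 (u = (0 + 2) + (0 - 1*(-5)) = 2 + (0 + 5) = 2 + 5 = 7)
X(S) = 7/2 (X(S) = -7*(-1)/2 = -½*(-7) = 7/2)
X(0)*(((15 + 17) - 52) - 5) = 7*(((15 + 17) - 52) - 5)/2 = 7*((32 - 52) - 5)/2 = 7*(-20 - 5)/2 = (7/2)*(-25) = -175/2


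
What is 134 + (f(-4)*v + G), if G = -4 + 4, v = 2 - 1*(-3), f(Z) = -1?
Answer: 129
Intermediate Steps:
v = 5 (v = 2 + 3 = 5)
G = 0
134 + (f(-4)*v + G) = 134 + (-1*5 + 0) = 134 + (-5 + 0) = 134 - 5 = 129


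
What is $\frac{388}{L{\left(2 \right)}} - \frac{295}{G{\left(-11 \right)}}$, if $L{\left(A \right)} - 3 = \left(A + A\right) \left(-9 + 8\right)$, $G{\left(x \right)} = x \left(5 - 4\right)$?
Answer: $- \frac{3973}{11} \approx -361.18$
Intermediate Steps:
$G{\left(x \right)} = x$ ($G{\left(x \right)} = x 1 = x$)
$L{\left(A \right)} = 3 - 2 A$ ($L{\left(A \right)} = 3 + \left(A + A\right) \left(-9 + 8\right) = 3 + 2 A \left(-1\right) = 3 - 2 A$)
$\frac{388}{L{\left(2 \right)}} - \frac{295}{G{\left(-11 \right)}} = \frac{388}{3 - 4} - \frac{295}{-11} = \frac{388}{3 - 4} - - \frac{295}{11} = \frac{388}{-1} + \frac{295}{11} = 388 \left(-1\right) + \frac{295}{11} = -388 + \frac{295}{11} = - \frac{3973}{11}$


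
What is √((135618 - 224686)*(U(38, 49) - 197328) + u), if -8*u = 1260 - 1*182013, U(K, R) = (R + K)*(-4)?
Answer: √281706056994/4 ≈ 1.3269e+5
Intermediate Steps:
U(K, R) = -4*K - 4*R (U(K, R) = (K + R)*(-4) = -4*K - 4*R)
u = 180753/8 (u = -(1260 - 1*182013)/8 = -(1260 - 182013)/8 = -⅛*(-180753) = 180753/8 ≈ 22594.)
√((135618 - 224686)*(U(38, 49) - 197328) + u) = √((135618 - 224686)*((-4*38 - 4*49) - 197328) + 180753/8) = √(-89068*((-152 - 196) - 197328) + 180753/8) = √(-89068*(-348 - 197328) + 180753/8) = √(-89068*(-197676) + 180753/8) = √(17606605968 + 180753/8) = √(140853028497/8) = √281706056994/4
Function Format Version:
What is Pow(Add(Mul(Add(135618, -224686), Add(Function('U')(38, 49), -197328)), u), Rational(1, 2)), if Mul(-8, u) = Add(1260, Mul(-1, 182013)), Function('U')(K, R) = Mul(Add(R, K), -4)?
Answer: Mul(Rational(1, 4), Pow(281706056994, Rational(1, 2))) ≈ 1.3269e+5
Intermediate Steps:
Function('U')(K, R) = Add(Mul(-4, K), Mul(-4, R)) (Function('U')(K, R) = Mul(Add(K, R), -4) = Add(Mul(-4, K), Mul(-4, R)))
u = Rational(180753, 8) (u = Mul(Rational(-1, 8), Add(1260, Mul(-1, 182013))) = Mul(Rational(-1, 8), Add(1260, -182013)) = Mul(Rational(-1, 8), -180753) = Rational(180753, 8) ≈ 22594.)
Pow(Add(Mul(Add(135618, -224686), Add(Function('U')(38, 49), -197328)), u), Rational(1, 2)) = Pow(Add(Mul(Add(135618, -224686), Add(Add(Mul(-4, 38), Mul(-4, 49)), -197328)), Rational(180753, 8)), Rational(1, 2)) = Pow(Add(Mul(-89068, Add(Add(-152, -196), -197328)), Rational(180753, 8)), Rational(1, 2)) = Pow(Add(Mul(-89068, Add(-348, -197328)), Rational(180753, 8)), Rational(1, 2)) = Pow(Add(Mul(-89068, -197676), Rational(180753, 8)), Rational(1, 2)) = Pow(Add(17606605968, Rational(180753, 8)), Rational(1, 2)) = Pow(Rational(140853028497, 8), Rational(1, 2)) = Mul(Rational(1, 4), Pow(281706056994, Rational(1, 2)))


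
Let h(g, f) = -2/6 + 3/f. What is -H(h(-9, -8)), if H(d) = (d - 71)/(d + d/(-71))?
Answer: -122191/1190 ≈ -102.68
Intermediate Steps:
h(g, f) = -⅓ + 3/f (h(g, f) = -2*⅙ + 3/f = -⅓ + 3/f)
H(d) = 71*(-71 + d)/(70*d) (H(d) = (-71 + d)/(d + d*(-1/71)) = (-71 + d)/(d - d/71) = (-71 + d)/((70*d/71)) = (-71 + d)*(71/(70*d)) = 71*(-71 + d)/(70*d))
-H(h(-9, -8)) = -71*(-71 + (⅓)*(9 - 1*(-8))/(-8))/(70*((⅓)*(9 - 1*(-8))/(-8))) = -71*(-71 + (⅓)*(-⅛)*(9 + 8))/(70*((⅓)*(-⅛)*(9 + 8))) = -71*(-71 + (⅓)*(-⅛)*17)/(70*((⅓)*(-⅛)*17)) = -71*(-71 - 17/24)/(70*(-17/24)) = -71*(-24)*(-1721)/(70*17*24) = -1*122191/1190 = -122191/1190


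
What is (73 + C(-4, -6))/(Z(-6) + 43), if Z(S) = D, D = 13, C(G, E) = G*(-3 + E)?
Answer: 109/56 ≈ 1.9464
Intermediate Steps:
Z(S) = 13
(73 + C(-4, -6))/(Z(-6) + 43) = (73 - 4*(-3 - 6))/(13 + 43) = (73 - 4*(-9))/56 = (73 + 36)*(1/56) = 109*(1/56) = 109/56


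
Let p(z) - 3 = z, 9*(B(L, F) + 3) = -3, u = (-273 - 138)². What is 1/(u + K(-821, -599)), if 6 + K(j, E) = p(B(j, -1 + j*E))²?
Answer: 9/1520236 ≈ 5.9201e-6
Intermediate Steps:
u = 168921 (u = (-411)² = 168921)
B(L, F) = -10/3 (B(L, F) = -3 + (⅑)*(-3) = -3 - ⅓ = -10/3)
p(z) = 3 + z
K(j, E) = -53/9 (K(j, E) = -6 + (3 - 10/3)² = -6 + (-⅓)² = -6 + ⅑ = -53/9)
1/(u + K(-821, -599)) = 1/(168921 - 53/9) = 1/(1520236/9) = 9/1520236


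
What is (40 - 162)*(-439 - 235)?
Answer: 82228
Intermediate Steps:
(40 - 162)*(-439 - 235) = -122*(-674) = 82228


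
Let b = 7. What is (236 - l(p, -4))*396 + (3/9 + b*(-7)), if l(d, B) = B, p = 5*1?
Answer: 284974/3 ≈ 94991.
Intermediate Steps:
p = 5
(236 - l(p, -4))*396 + (3/9 + b*(-7)) = (236 - 1*(-4))*396 + (3/9 + 7*(-7)) = (236 + 4)*396 + (3*(⅑) - 49) = 240*396 + (⅓ - 49) = 95040 - 146/3 = 284974/3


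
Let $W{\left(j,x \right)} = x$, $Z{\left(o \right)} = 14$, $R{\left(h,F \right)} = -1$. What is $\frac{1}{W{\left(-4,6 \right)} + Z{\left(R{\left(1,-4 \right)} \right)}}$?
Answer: $\frac{1}{20} \approx 0.05$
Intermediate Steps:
$\frac{1}{W{\left(-4,6 \right)} + Z{\left(R{\left(1,-4 \right)} \right)}} = \frac{1}{6 + 14} = \frac{1}{20}$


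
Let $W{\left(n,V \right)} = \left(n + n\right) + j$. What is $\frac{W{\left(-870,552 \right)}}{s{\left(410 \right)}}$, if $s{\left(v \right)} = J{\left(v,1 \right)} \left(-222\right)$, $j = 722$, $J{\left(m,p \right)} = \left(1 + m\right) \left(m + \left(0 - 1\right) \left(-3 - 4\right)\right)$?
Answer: $\frac{509}{19023957} \approx 2.6756 \cdot 10^{-5}$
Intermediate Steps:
$J{\left(m,p \right)} = \left(1 + m\right) \left(7 + m\right)$ ($J{\left(m,p \right)} = \left(1 + m\right) \left(m - -7\right) = \left(1 + m\right) \left(m + 7\right) = \left(1 + m\right) \left(7 + m\right)$)
$W{\left(n,V \right)} = 722 + 2 n$ ($W{\left(n,V \right)} = \left(n + n\right) + 722 = 2 n + 722 = 722 + 2 n$)
$s{\left(v \right)} = -1554 - 1776 v - 222 v^{2}$ ($s{\left(v \right)} = \left(7 + v^{2} + 8 v\right) \left(-222\right) = -1554 - 1776 v - 222 v^{2}$)
$\frac{W{\left(-870,552 \right)}}{s{\left(410 \right)}} = \frac{722 + 2 \left(-870\right)}{-1554 - 728160 - 222 \cdot 410^{2}} = \frac{722 - 1740}{-1554 - 728160 - 37318200} = - \frac{1018}{-1554 - 728160 - 37318200} = - \frac{1018}{-38047914} = \left(-1018\right) \left(- \frac{1}{38047914}\right) = \frac{509}{19023957}$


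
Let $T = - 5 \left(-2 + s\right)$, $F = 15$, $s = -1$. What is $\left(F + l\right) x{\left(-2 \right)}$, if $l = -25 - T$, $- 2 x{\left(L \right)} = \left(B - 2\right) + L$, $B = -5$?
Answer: $- \frac{225}{2} \approx -112.5$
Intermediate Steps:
$x{\left(L \right)} = \frac{7}{2} - \frac{L}{2}$ ($x{\left(L \right)} = - \frac{\left(-5 - 2\right) + L}{2} = - \frac{-7 + L}{2} = \frac{7}{2} - \frac{L}{2}$)
$T = 15$ ($T = - 5 \left(-2 - 1\right) = \left(-5\right) \left(-3\right) = 15$)
$l = -40$ ($l = -25 - 15 = -40$)
$\left(F + l\right) x{\left(-2 \right)} = \left(15 - 40\right) \left(\frac{7}{2} - -1\right) = - 25 \left(\frac{7}{2} + 1\right) = \left(-25\right) \frac{9}{2} = - \frac{225}{2}$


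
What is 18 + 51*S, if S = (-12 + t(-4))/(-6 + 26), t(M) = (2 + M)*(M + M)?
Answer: 141/5 ≈ 28.200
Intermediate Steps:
t(M) = 2*M*(2 + M) (t(M) = (2 + M)*(2*M) = 2*M*(2 + M))
S = ⅕ (S = (-12 + 2*(-4)*(2 - 4))/(-6 + 26) = (-12 + 2*(-4)*(-2))/20 = (-12 + 16)*(1/20) = 4*(1/20) = ⅕ ≈ 0.20000)
18 + 51*S = 18 + 51*(⅕) = 18 + 51/5 = 141/5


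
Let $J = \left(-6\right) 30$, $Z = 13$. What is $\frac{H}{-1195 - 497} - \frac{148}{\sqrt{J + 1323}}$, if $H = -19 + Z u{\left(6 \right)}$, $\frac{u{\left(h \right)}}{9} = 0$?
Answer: $\frac{19}{1692} - \frac{148 \sqrt{127}}{381} \approx -4.3664$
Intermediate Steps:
$u{\left(h \right)} = 0$ ($u{\left(h \right)} = 9 \cdot 0 = 0$)
$H = -19$ ($H = -19 + 13 \cdot 0 = -19 + 0 = -19$)
$J = -180$
$\frac{H}{-1195 - 497} - \frac{148}{\sqrt{J + 1323}} = - \frac{19}{-1195 - 497} - \frac{148}{\sqrt{-180 + 1323}} = - \frac{19}{-1195 - 497} - \frac{148}{\sqrt{1143}} = - \frac{19}{-1692} - \frac{148}{3 \sqrt{127}} = \left(-19\right) \left(- \frac{1}{1692}\right) - 148 \frac{\sqrt{127}}{381} = \frac{19}{1692} - \frac{148 \sqrt{127}}{381}$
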